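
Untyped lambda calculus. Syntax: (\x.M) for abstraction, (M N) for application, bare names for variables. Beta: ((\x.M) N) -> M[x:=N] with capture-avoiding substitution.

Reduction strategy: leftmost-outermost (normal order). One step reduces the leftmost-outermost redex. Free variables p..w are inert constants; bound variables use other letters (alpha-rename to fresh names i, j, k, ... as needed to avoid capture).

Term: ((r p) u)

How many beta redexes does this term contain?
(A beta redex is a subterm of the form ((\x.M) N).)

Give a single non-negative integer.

Term: ((r p) u)
  (no redexes)
Total redexes: 0

Answer: 0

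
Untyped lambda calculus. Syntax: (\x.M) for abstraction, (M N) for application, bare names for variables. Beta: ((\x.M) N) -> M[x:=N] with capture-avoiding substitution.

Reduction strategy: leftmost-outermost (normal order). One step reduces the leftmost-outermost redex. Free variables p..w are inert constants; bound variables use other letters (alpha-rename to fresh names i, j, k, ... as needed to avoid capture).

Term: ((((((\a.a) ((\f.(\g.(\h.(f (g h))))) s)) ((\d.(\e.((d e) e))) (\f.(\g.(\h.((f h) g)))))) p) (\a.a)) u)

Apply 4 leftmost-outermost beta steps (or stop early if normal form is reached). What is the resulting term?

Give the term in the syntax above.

Answer: (((s (((\d.(\e.((d e) e))) (\f.(\g.(\h.((f h) g))))) p)) (\a.a)) u)

Derivation:
Step 0: ((((((\a.a) ((\f.(\g.(\h.(f (g h))))) s)) ((\d.(\e.((d e) e))) (\f.(\g.(\h.((f h) g)))))) p) (\a.a)) u)
Step 1: ((((((\f.(\g.(\h.(f (g h))))) s) ((\d.(\e.((d e) e))) (\f.(\g.(\h.((f h) g)))))) p) (\a.a)) u)
Step 2: (((((\g.(\h.(s (g h)))) ((\d.(\e.((d e) e))) (\f.(\g.(\h.((f h) g)))))) p) (\a.a)) u)
Step 3: ((((\h.(s (((\d.(\e.((d e) e))) (\f.(\g.(\h.((f h) g))))) h))) p) (\a.a)) u)
Step 4: (((s (((\d.(\e.((d e) e))) (\f.(\g.(\h.((f h) g))))) p)) (\a.a)) u)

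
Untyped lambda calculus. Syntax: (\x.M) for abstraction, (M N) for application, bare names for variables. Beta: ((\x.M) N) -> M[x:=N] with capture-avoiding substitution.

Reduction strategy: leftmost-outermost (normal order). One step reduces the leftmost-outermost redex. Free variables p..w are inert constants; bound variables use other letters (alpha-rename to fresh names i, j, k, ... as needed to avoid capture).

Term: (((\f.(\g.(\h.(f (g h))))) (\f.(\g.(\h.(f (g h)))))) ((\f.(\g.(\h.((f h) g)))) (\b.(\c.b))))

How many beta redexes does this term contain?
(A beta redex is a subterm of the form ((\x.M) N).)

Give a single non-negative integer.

Term: (((\f.(\g.(\h.(f (g h))))) (\f.(\g.(\h.(f (g h)))))) ((\f.(\g.(\h.((f h) g)))) (\b.(\c.b))))
  Redex: ((\f.(\g.(\h.(f (g h))))) (\f.(\g.(\h.(f (g h))))))
  Redex: ((\f.(\g.(\h.((f h) g)))) (\b.(\c.b)))
Total redexes: 2

Answer: 2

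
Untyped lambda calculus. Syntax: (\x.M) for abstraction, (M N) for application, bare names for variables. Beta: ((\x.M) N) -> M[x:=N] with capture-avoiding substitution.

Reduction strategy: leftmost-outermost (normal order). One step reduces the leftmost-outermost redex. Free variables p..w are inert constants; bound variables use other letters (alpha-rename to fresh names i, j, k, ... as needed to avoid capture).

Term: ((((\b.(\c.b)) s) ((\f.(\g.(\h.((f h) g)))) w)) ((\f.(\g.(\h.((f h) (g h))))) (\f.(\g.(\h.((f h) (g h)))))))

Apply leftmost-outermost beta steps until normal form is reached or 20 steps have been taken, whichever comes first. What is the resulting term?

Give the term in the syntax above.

Answer: (s (\g.(\h.(\i.((h i) ((g h) i))))))

Derivation:
Step 0: ((((\b.(\c.b)) s) ((\f.(\g.(\h.((f h) g)))) w)) ((\f.(\g.(\h.((f h) (g h))))) (\f.(\g.(\h.((f h) (g h)))))))
Step 1: (((\c.s) ((\f.(\g.(\h.((f h) g)))) w)) ((\f.(\g.(\h.((f h) (g h))))) (\f.(\g.(\h.((f h) (g h)))))))
Step 2: (s ((\f.(\g.(\h.((f h) (g h))))) (\f.(\g.(\h.((f h) (g h)))))))
Step 3: (s (\g.(\h.(((\f.(\g.(\h.((f h) (g h))))) h) (g h)))))
Step 4: (s (\g.(\h.((\g.(\i.((h i) (g i)))) (g h)))))
Step 5: (s (\g.(\h.(\i.((h i) ((g h) i))))))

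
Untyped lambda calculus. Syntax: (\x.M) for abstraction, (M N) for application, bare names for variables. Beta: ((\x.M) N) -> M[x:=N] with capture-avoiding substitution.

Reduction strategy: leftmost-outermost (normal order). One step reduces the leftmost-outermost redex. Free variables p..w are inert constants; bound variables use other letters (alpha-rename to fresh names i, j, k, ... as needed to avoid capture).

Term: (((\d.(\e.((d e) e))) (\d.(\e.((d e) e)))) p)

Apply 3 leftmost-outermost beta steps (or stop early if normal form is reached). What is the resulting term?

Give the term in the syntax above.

Answer: ((\e.((p e) e)) p)

Derivation:
Step 0: (((\d.(\e.((d e) e))) (\d.(\e.((d e) e)))) p)
Step 1: ((\e.(((\d.(\e.((d e) e))) e) e)) p)
Step 2: (((\d.(\e.((d e) e))) p) p)
Step 3: ((\e.((p e) e)) p)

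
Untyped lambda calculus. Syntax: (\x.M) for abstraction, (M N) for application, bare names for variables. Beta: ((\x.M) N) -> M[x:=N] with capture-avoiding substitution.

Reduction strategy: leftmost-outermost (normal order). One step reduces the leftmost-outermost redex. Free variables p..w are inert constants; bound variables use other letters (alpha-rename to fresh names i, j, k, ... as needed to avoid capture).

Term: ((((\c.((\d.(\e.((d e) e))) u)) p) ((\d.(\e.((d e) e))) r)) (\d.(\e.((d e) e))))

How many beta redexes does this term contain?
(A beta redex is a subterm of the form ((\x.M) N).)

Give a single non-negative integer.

Answer: 3

Derivation:
Term: ((((\c.((\d.(\e.((d e) e))) u)) p) ((\d.(\e.((d e) e))) r)) (\d.(\e.((d e) e))))
  Redex: ((\c.((\d.(\e.((d e) e))) u)) p)
  Redex: ((\d.(\e.((d e) e))) u)
  Redex: ((\d.(\e.((d e) e))) r)
Total redexes: 3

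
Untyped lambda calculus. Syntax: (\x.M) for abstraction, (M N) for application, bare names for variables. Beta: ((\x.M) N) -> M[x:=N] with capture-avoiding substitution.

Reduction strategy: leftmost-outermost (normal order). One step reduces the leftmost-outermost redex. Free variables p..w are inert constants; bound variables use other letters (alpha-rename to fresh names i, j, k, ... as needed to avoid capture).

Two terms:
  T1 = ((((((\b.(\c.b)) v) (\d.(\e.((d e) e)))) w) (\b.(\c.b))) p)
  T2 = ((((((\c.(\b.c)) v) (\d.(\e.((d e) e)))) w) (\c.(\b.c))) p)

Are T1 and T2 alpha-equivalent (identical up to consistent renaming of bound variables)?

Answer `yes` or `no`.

Answer: yes

Derivation:
Term 1: ((((((\b.(\c.b)) v) (\d.(\e.((d e) e)))) w) (\b.(\c.b))) p)
Term 2: ((((((\c.(\b.c)) v) (\d.(\e.((d e) e)))) w) (\c.(\b.c))) p)
Alpha-equivalence: compare structure up to binder renaming.
Result: True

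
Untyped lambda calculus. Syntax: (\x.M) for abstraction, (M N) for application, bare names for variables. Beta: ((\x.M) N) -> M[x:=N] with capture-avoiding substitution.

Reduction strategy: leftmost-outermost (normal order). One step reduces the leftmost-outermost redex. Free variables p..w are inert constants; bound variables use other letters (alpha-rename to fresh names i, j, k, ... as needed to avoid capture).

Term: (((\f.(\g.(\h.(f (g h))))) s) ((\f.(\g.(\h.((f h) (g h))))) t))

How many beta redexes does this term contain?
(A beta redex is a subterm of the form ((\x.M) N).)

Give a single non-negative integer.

Answer: 2

Derivation:
Term: (((\f.(\g.(\h.(f (g h))))) s) ((\f.(\g.(\h.((f h) (g h))))) t))
  Redex: ((\f.(\g.(\h.(f (g h))))) s)
  Redex: ((\f.(\g.(\h.((f h) (g h))))) t)
Total redexes: 2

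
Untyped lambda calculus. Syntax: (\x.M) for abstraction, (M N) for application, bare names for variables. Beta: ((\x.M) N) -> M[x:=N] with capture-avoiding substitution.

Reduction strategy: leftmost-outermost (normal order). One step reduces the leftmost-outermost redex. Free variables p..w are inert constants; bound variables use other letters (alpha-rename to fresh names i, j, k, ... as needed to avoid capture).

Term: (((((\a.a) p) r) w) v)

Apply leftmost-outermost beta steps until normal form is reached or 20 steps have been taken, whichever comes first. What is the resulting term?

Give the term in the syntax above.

Answer: (((p r) w) v)

Derivation:
Step 0: (((((\a.a) p) r) w) v)
Step 1: (((p r) w) v)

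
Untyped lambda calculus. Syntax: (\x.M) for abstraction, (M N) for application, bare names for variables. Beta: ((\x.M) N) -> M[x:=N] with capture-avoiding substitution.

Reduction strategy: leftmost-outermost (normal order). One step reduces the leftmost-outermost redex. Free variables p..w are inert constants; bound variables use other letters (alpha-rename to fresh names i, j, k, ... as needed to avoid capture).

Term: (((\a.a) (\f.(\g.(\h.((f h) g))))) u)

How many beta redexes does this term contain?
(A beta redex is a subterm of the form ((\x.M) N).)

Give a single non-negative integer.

Answer: 1

Derivation:
Term: (((\a.a) (\f.(\g.(\h.((f h) g))))) u)
  Redex: ((\a.a) (\f.(\g.(\h.((f h) g)))))
Total redexes: 1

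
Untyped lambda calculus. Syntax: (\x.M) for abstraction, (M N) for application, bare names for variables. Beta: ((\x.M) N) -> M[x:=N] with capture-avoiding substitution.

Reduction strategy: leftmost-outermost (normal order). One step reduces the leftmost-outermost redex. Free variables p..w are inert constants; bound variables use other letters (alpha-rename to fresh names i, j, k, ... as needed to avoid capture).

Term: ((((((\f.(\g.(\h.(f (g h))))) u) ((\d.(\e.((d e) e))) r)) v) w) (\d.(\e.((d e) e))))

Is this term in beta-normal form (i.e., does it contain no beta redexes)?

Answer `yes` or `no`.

Term: ((((((\f.(\g.(\h.(f (g h))))) u) ((\d.(\e.((d e) e))) r)) v) w) (\d.(\e.((d e) e))))
Found 2 beta redex(es).

Answer: no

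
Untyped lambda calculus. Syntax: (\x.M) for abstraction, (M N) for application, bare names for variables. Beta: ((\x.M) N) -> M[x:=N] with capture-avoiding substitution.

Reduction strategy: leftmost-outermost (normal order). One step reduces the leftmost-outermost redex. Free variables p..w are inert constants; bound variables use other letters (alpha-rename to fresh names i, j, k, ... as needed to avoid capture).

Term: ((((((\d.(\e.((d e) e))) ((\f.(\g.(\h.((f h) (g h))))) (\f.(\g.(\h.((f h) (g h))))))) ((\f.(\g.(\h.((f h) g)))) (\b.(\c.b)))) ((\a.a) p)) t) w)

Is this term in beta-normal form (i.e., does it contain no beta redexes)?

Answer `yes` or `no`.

Term: ((((((\d.(\e.((d e) e))) ((\f.(\g.(\h.((f h) (g h))))) (\f.(\g.(\h.((f h) (g h))))))) ((\f.(\g.(\h.((f h) g)))) (\b.(\c.b)))) ((\a.a) p)) t) w)
Found 4 beta redex(es).

Answer: no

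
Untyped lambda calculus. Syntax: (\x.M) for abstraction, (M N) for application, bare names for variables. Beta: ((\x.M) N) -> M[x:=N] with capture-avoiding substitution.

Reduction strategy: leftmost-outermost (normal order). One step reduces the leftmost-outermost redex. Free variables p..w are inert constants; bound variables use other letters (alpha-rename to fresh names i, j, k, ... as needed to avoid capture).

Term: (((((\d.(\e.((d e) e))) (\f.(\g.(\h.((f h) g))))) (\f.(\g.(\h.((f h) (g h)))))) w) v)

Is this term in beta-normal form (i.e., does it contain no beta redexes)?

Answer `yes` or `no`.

Term: (((((\d.(\e.((d e) e))) (\f.(\g.(\h.((f h) g))))) (\f.(\g.(\h.((f h) (g h)))))) w) v)
Found 1 beta redex(es).

Answer: no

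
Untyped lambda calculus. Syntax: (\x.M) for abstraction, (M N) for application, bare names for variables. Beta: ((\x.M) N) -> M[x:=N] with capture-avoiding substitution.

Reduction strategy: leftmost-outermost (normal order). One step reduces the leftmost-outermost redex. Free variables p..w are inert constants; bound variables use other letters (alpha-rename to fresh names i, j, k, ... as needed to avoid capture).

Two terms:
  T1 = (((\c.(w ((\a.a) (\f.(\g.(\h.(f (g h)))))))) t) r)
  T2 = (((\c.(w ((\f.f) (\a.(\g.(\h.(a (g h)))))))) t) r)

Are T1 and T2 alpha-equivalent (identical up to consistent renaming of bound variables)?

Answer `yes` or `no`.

Answer: yes

Derivation:
Term 1: (((\c.(w ((\a.a) (\f.(\g.(\h.(f (g h)))))))) t) r)
Term 2: (((\c.(w ((\f.f) (\a.(\g.(\h.(a (g h)))))))) t) r)
Alpha-equivalence: compare structure up to binder renaming.
Result: True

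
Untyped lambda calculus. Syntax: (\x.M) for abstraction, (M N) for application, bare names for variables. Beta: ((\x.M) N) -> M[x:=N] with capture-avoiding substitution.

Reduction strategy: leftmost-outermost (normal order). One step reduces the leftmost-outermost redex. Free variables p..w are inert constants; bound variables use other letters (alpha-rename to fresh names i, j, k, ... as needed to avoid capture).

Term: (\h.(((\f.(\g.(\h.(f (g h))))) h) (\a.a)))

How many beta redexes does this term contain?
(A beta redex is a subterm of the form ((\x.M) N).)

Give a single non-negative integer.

Answer: 1

Derivation:
Term: (\h.(((\f.(\g.(\h.(f (g h))))) h) (\a.a)))
  Redex: ((\f.(\g.(\h.(f (g h))))) h)
Total redexes: 1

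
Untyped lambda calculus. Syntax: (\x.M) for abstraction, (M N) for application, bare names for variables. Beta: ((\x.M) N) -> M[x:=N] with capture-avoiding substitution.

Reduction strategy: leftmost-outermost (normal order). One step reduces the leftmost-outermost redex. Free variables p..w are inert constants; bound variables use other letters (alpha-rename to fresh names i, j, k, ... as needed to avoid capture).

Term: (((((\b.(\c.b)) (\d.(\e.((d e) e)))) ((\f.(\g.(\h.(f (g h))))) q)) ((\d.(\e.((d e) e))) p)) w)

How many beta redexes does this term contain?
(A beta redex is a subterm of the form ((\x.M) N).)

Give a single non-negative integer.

Answer: 3

Derivation:
Term: (((((\b.(\c.b)) (\d.(\e.((d e) e)))) ((\f.(\g.(\h.(f (g h))))) q)) ((\d.(\e.((d e) e))) p)) w)
  Redex: ((\b.(\c.b)) (\d.(\e.((d e) e))))
  Redex: ((\f.(\g.(\h.(f (g h))))) q)
  Redex: ((\d.(\e.((d e) e))) p)
Total redexes: 3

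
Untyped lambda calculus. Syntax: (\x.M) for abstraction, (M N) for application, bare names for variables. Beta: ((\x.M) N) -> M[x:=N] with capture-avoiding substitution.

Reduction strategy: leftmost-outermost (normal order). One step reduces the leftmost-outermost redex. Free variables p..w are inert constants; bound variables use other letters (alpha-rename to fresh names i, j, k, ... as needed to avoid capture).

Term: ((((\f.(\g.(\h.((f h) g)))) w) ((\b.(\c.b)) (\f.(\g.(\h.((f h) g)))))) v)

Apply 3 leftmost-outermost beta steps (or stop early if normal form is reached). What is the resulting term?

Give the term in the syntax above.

Answer: ((w v) ((\b.(\c.b)) (\f.(\g.(\h.((f h) g))))))

Derivation:
Step 0: ((((\f.(\g.(\h.((f h) g)))) w) ((\b.(\c.b)) (\f.(\g.(\h.((f h) g)))))) v)
Step 1: (((\g.(\h.((w h) g))) ((\b.(\c.b)) (\f.(\g.(\h.((f h) g)))))) v)
Step 2: ((\h.((w h) ((\b.(\c.b)) (\f.(\g.(\h.((f h) g))))))) v)
Step 3: ((w v) ((\b.(\c.b)) (\f.(\g.(\h.((f h) g))))))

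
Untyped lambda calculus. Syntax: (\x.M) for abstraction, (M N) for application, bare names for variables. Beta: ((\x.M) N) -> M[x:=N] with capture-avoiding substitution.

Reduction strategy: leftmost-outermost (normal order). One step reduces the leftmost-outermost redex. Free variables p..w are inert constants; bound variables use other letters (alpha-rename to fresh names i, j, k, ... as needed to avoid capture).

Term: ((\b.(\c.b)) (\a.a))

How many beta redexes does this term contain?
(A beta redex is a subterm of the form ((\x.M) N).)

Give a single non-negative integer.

Answer: 1

Derivation:
Term: ((\b.(\c.b)) (\a.a))
  Redex: ((\b.(\c.b)) (\a.a))
Total redexes: 1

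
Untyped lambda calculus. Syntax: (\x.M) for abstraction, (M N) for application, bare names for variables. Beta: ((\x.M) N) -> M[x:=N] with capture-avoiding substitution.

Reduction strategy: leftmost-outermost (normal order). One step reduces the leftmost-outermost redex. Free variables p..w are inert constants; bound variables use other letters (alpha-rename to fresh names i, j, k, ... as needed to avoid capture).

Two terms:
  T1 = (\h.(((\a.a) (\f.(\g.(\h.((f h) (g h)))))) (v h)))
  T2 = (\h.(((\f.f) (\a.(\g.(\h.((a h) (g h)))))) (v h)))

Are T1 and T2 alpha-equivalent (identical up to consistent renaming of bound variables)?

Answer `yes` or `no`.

Term 1: (\h.(((\a.a) (\f.(\g.(\h.((f h) (g h)))))) (v h)))
Term 2: (\h.(((\f.f) (\a.(\g.(\h.((a h) (g h)))))) (v h)))
Alpha-equivalence: compare structure up to binder renaming.
Result: True

Answer: yes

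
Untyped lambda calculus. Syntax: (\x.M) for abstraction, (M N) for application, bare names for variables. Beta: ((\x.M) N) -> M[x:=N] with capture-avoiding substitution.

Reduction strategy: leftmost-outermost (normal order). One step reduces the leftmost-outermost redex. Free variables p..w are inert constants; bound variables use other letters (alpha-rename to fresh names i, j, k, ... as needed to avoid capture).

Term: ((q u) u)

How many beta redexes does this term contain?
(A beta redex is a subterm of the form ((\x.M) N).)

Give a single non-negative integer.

Answer: 0

Derivation:
Term: ((q u) u)
  (no redexes)
Total redexes: 0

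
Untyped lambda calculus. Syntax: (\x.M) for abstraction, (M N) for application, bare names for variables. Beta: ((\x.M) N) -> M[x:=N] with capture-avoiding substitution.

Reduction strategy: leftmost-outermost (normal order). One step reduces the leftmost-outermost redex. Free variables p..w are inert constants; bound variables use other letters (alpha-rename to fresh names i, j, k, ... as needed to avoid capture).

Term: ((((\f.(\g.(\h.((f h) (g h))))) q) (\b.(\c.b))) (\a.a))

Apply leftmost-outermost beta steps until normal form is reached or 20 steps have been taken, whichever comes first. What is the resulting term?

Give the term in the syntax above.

Step 0: ((((\f.(\g.(\h.((f h) (g h))))) q) (\b.(\c.b))) (\a.a))
Step 1: (((\g.(\h.((q h) (g h)))) (\b.(\c.b))) (\a.a))
Step 2: ((\h.((q h) ((\b.(\c.b)) h))) (\a.a))
Step 3: ((q (\a.a)) ((\b.(\c.b)) (\a.a)))
Step 4: ((q (\a.a)) (\c.(\a.a)))

Answer: ((q (\a.a)) (\c.(\a.a)))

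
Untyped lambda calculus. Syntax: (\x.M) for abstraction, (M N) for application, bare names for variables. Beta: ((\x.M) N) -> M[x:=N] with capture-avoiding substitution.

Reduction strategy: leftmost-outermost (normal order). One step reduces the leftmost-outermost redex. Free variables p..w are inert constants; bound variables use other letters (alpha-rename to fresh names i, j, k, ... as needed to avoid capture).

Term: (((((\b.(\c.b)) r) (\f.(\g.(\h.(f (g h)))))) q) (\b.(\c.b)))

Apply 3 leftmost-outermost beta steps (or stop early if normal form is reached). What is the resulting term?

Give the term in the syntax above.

Answer: ((r q) (\b.(\c.b)))

Derivation:
Step 0: (((((\b.(\c.b)) r) (\f.(\g.(\h.(f (g h)))))) q) (\b.(\c.b)))
Step 1: ((((\c.r) (\f.(\g.(\h.(f (g h)))))) q) (\b.(\c.b)))
Step 2: ((r q) (\b.(\c.b)))
Step 3: (normal form reached)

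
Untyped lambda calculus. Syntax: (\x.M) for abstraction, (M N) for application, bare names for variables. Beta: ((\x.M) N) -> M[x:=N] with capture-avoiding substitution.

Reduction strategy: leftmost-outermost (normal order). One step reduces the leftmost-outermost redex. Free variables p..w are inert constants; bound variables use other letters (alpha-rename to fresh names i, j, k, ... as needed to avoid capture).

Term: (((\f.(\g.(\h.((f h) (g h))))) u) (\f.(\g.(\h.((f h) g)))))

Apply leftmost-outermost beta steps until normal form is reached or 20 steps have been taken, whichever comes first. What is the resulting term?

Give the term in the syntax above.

Step 0: (((\f.(\g.(\h.((f h) (g h))))) u) (\f.(\g.(\h.((f h) g)))))
Step 1: ((\g.(\h.((u h) (g h)))) (\f.(\g.(\h.((f h) g)))))
Step 2: (\h.((u h) ((\f.(\g.(\h.((f h) g)))) h)))
Step 3: (\h.((u h) (\g.(\i.((h i) g)))))

Answer: (\h.((u h) (\g.(\i.((h i) g)))))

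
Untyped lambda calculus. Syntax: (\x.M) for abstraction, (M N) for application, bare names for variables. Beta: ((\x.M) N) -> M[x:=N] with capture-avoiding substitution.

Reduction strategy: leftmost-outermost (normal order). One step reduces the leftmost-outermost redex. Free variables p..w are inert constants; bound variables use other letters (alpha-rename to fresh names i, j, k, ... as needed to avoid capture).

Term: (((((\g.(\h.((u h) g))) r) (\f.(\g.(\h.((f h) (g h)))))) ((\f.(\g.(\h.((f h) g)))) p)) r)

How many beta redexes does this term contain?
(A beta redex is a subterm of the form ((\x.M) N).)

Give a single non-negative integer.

Answer: 2

Derivation:
Term: (((((\g.(\h.((u h) g))) r) (\f.(\g.(\h.((f h) (g h)))))) ((\f.(\g.(\h.((f h) g)))) p)) r)
  Redex: ((\g.(\h.((u h) g))) r)
  Redex: ((\f.(\g.(\h.((f h) g)))) p)
Total redexes: 2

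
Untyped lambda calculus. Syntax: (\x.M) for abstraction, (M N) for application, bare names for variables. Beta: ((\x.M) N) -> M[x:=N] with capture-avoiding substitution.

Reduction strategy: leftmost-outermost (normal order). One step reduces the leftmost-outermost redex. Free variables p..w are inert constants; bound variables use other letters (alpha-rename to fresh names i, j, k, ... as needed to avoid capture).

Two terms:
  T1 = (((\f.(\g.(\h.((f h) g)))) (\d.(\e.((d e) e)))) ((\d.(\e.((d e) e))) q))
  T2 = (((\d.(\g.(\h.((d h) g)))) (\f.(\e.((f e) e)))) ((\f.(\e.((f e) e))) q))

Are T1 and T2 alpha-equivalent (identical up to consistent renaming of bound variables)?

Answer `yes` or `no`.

Term 1: (((\f.(\g.(\h.((f h) g)))) (\d.(\e.((d e) e)))) ((\d.(\e.((d e) e))) q))
Term 2: (((\d.(\g.(\h.((d h) g)))) (\f.(\e.((f e) e)))) ((\f.(\e.((f e) e))) q))
Alpha-equivalence: compare structure up to binder renaming.
Result: True

Answer: yes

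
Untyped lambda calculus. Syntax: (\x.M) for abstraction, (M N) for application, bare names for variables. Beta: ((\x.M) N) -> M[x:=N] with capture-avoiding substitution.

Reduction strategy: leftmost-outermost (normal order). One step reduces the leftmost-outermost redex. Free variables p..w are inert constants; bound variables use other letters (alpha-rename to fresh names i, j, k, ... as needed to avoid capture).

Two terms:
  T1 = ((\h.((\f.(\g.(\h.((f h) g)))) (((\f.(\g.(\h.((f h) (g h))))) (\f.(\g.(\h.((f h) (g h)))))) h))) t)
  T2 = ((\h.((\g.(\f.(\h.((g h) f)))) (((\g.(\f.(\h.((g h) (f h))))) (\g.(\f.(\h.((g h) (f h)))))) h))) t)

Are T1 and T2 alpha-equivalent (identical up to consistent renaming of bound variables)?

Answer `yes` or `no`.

Answer: yes

Derivation:
Term 1: ((\h.((\f.(\g.(\h.((f h) g)))) (((\f.(\g.(\h.((f h) (g h))))) (\f.(\g.(\h.((f h) (g h)))))) h))) t)
Term 2: ((\h.((\g.(\f.(\h.((g h) f)))) (((\g.(\f.(\h.((g h) (f h))))) (\g.(\f.(\h.((g h) (f h)))))) h))) t)
Alpha-equivalence: compare structure up to binder renaming.
Result: True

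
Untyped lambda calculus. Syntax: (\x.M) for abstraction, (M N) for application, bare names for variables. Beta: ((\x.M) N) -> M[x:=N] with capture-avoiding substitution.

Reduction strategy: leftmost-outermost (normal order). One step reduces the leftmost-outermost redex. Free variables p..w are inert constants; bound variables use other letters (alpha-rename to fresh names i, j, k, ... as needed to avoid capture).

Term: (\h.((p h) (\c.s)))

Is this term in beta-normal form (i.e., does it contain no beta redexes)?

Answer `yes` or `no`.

Term: (\h.((p h) (\c.s)))
No beta redexes found.

Answer: yes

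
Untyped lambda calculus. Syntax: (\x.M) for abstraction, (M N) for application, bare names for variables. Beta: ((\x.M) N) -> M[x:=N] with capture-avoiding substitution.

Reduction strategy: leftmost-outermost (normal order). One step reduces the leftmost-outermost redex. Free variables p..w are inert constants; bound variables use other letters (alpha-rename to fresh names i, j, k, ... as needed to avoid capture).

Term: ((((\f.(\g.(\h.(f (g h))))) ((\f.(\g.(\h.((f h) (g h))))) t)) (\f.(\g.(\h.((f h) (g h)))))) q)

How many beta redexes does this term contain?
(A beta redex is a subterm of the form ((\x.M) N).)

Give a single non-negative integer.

Term: ((((\f.(\g.(\h.(f (g h))))) ((\f.(\g.(\h.((f h) (g h))))) t)) (\f.(\g.(\h.((f h) (g h)))))) q)
  Redex: ((\f.(\g.(\h.(f (g h))))) ((\f.(\g.(\h.((f h) (g h))))) t))
  Redex: ((\f.(\g.(\h.((f h) (g h))))) t)
Total redexes: 2

Answer: 2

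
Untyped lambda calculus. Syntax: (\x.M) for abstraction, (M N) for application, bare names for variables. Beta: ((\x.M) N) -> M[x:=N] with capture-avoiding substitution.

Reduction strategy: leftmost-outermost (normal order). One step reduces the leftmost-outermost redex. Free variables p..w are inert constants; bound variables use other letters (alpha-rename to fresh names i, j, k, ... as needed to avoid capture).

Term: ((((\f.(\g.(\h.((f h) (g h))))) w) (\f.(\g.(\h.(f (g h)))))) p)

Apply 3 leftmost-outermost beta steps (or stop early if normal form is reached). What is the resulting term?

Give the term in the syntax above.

Answer: ((w p) ((\f.(\g.(\h.(f (g h))))) p))

Derivation:
Step 0: ((((\f.(\g.(\h.((f h) (g h))))) w) (\f.(\g.(\h.(f (g h)))))) p)
Step 1: (((\g.(\h.((w h) (g h)))) (\f.(\g.(\h.(f (g h)))))) p)
Step 2: ((\h.((w h) ((\f.(\g.(\h.(f (g h))))) h))) p)
Step 3: ((w p) ((\f.(\g.(\h.(f (g h))))) p))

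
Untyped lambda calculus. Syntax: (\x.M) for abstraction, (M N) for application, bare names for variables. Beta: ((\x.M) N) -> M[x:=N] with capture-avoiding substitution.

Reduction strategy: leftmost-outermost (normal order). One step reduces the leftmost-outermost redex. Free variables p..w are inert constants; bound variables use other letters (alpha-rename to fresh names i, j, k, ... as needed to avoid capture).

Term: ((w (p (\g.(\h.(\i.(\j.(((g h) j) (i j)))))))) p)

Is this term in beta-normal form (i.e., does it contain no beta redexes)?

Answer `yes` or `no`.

Answer: yes

Derivation:
Term: ((w (p (\g.(\h.(\i.(\j.(((g h) j) (i j)))))))) p)
No beta redexes found.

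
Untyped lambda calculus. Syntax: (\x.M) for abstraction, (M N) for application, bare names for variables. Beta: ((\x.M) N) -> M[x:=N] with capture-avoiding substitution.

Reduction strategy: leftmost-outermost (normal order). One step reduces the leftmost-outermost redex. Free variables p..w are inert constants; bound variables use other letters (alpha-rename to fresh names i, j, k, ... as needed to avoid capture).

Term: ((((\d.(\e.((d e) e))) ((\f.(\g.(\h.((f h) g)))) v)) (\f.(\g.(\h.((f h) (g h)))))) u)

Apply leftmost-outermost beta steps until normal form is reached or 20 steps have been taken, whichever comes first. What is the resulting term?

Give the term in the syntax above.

Step 0: ((((\d.(\e.((d e) e))) ((\f.(\g.(\h.((f h) g)))) v)) (\f.(\g.(\h.((f h) (g h)))))) u)
Step 1: (((\e.((((\f.(\g.(\h.((f h) g)))) v) e) e)) (\f.(\g.(\h.((f h) (g h)))))) u)
Step 2: (((((\f.(\g.(\h.((f h) g)))) v) (\f.(\g.(\h.((f h) (g h)))))) (\f.(\g.(\h.((f h) (g h)))))) u)
Step 3: ((((\g.(\h.((v h) g))) (\f.(\g.(\h.((f h) (g h)))))) (\f.(\g.(\h.((f h) (g h)))))) u)
Step 4: (((\h.((v h) (\f.(\g.(\h.((f h) (g h))))))) (\f.(\g.(\h.((f h) (g h)))))) u)
Step 5: (((v (\f.(\g.(\h.((f h) (g h)))))) (\f.(\g.(\h.((f h) (g h)))))) u)

Answer: (((v (\f.(\g.(\h.((f h) (g h)))))) (\f.(\g.(\h.((f h) (g h)))))) u)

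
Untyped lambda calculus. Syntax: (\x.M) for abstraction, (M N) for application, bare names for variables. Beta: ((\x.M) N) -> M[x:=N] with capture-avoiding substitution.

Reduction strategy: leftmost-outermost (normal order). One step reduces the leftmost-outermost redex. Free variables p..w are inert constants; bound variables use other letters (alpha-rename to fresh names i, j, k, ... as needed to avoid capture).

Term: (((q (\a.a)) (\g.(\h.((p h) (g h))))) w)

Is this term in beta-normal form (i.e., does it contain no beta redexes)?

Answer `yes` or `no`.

Term: (((q (\a.a)) (\g.(\h.((p h) (g h))))) w)
No beta redexes found.

Answer: yes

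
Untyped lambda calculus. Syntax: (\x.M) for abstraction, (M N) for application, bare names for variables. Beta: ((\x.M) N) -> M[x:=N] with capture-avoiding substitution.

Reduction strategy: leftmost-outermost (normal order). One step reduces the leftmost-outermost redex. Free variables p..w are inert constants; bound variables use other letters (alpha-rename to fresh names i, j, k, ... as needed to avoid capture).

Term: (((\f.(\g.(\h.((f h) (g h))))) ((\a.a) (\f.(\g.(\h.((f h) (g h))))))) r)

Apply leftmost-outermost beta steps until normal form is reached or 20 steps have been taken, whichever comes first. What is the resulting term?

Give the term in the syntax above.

Answer: (\h.(\i.((h i) ((r h) i))))

Derivation:
Step 0: (((\f.(\g.(\h.((f h) (g h))))) ((\a.a) (\f.(\g.(\h.((f h) (g h))))))) r)
Step 1: ((\g.(\h.((((\a.a) (\f.(\g.(\h.((f h) (g h)))))) h) (g h)))) r)
Step 2: (\h.((((\a.a) (\f.(\g.(\h.((f h) (g h)))))) h) (r h)))
Step 3: (\h.(((\f.(\g.(\h.((f h) (g h))))) h) (r h)))
Step 4: (\h.((\g.(\i.((h i) (g i)))) (r h)))
Step 5: (\h.(\i.((h i) ((r h) i))))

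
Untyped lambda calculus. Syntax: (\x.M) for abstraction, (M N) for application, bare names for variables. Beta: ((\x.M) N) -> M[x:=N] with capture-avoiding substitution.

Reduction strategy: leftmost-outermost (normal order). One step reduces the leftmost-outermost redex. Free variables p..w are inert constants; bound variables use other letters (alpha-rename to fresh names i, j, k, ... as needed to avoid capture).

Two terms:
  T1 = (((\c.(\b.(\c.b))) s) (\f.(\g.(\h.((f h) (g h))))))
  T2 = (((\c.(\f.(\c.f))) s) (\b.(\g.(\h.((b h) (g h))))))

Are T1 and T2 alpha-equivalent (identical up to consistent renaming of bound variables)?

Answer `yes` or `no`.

Term 1: (((\c.(\b.(\c.b))) s) (\f.(\g.(\h.((f h) (g h))))))
Term 2: (((\c.(\f.(\c.f))) s) (\b.(\g.(\h.((b h) (g h))))))
Alpha-equivalence: compare structure up to binder renaming.
Result: True

Answer: yes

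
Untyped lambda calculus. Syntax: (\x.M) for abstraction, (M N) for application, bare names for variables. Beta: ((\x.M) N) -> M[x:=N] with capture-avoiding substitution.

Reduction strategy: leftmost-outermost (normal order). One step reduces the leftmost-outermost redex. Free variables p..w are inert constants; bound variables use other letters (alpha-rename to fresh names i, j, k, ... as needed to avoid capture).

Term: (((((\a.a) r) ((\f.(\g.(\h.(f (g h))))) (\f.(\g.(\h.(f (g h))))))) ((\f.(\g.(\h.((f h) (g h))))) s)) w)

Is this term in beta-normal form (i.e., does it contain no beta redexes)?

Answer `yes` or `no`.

Term: (((((\a.a) r) ((\f.(\g.(\h.(f (g h))))) (\f.(\g.(\h.(f (g h))))))) ((\f.(\g.(\h.((f h) (g h))))) s)) w)
Found 3 beta redex(es).

Answer: no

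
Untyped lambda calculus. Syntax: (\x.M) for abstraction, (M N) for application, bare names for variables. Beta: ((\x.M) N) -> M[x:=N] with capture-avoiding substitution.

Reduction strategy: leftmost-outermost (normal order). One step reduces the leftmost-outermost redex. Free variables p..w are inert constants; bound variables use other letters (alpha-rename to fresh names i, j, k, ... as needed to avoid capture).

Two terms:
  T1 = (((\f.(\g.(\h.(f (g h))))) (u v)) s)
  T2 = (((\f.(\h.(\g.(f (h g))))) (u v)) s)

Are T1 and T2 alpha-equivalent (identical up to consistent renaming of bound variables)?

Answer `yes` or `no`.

Answer: yes

Derivation:
Term 1: (((\f.(\g.(\h.(f (g h))))) (u v)) s)
Term 2: (((\f.(\h.(\g.(f (h g))))) (u v)) s)
Alpha-equivalence: compare structure up to binder renaming.
Result: True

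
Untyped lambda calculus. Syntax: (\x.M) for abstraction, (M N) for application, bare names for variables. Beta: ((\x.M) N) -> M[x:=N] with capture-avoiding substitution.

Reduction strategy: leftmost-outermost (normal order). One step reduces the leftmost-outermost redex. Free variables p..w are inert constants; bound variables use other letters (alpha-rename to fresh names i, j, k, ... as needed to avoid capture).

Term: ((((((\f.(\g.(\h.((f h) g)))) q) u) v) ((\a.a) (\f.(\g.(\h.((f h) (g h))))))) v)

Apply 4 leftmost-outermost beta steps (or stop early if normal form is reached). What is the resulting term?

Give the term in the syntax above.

Step 0: ((((((\f.(\g.(\h.((f h) g)))) q) u) v) ((\a.a) (\f.(\g.(\h.((f h) (g h))))))) v)
Step 1: (((((\g.(\h.((q h) g))) u) v) ((\a.a) (\f.(\g.(\h.((f h) (g h))))))) v)
Step 2: ((((\h.((q h) u)) v) ((\a.a) (\f.(\g.(\h.((f h) (g h))))))) v)
Step 3: ((((q v) u) ((\a.a) (\f.(\g.(\h.((f h) (g h))))))) v)
Step 4: ((((q v) u) (\f.(\g.(\h.((f h) (g h)))))) v)

Answer: ((((q v) u) (\f.(\g.(\h.((f h) (g h)))))) v)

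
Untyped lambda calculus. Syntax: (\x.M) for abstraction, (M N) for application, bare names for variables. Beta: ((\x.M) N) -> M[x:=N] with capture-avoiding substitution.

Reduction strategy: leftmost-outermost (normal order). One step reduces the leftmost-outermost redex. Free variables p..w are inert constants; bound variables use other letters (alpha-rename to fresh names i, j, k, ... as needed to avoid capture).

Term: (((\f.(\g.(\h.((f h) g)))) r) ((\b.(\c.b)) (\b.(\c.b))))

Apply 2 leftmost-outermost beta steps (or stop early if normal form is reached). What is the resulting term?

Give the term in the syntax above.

Step 0: (((\f.(\g.(\h.((f h) g)))) r) ((\b.(\c.b)) (\b.(\c.b))))
Step 1: ((\g.(\h.((r h) g))) ((\b.(\c.b)) (\b.(\c.b))))
Step 2: (\h.((r h) ((\b.(\c.b)) (\b.(\c.b)))))

Answer: (\h.((r h) ((\b.(\c.b)) (\b.(\c.b)))))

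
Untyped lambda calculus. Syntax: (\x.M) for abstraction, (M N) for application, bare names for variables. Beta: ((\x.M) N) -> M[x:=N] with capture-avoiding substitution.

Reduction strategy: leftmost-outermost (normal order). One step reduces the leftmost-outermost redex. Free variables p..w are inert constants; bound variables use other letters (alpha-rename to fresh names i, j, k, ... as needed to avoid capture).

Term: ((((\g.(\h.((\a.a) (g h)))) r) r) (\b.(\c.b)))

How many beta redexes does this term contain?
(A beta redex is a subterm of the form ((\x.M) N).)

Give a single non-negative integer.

Term: ((((\g.(\h.((\a.a) (g h)))) r) r) (\b.(\c.b)))
  Redex: ((\g.(\h.((\a.a) (g h)))) r)
  Redex: ((\a.a) (g h))
Total redexes: 2

Answer: 2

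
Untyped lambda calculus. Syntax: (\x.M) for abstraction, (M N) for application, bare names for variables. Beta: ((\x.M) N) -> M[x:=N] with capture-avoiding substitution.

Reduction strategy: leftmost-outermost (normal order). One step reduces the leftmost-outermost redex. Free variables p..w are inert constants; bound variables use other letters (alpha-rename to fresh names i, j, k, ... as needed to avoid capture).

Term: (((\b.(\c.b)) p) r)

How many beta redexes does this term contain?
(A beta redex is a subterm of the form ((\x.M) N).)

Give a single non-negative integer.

Answer: 1

Derivation:
Term: (((\b.(\c.b)) p) r)
  Redex: ((\b.(\c.b)) p)
Total redexes: 1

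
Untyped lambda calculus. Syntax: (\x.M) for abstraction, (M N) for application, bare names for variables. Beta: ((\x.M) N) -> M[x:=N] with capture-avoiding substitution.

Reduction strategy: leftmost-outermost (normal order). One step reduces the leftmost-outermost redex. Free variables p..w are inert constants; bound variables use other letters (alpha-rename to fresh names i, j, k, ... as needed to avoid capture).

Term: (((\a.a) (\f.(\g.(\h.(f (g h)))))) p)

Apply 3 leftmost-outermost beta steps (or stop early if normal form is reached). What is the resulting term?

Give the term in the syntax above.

Step 0: (((\a.a) (\f.(\g.(\h.(f (g h)))))) p)
Step 1: ((\f.(\g.(\h.(f (g h))))) p)
Step 2: (\g.(\h.(p (g h))))
Step 3: (normal form reached)

Answer: (\g.(\h.(p (g h))))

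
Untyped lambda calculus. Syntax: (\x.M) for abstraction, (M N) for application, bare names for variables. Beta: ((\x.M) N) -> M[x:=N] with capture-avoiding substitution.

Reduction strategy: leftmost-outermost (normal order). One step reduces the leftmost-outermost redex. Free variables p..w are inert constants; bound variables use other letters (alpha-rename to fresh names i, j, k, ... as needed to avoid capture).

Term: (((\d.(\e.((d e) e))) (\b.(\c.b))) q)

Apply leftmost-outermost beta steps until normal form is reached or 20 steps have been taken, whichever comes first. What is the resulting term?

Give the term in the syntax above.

Step 0: (((\d.(\e.((d e) e))) (\b.(\c.b))) q)
Step 1: ((\e.(((\b.(\c.b)) e) e)) q)
Step 2: (((\b.(\c.b)) q) q)
Step 3: ((\c.q) q)
Step 4: q

Answer: q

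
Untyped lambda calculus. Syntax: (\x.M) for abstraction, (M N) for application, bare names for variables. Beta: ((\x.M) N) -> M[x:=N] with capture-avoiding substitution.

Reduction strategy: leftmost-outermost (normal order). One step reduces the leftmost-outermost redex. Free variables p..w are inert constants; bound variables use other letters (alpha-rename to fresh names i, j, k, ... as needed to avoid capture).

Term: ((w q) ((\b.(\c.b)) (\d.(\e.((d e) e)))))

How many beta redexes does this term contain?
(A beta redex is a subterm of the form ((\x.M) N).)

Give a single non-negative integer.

Answer: 1

Derivation:
Term: ((w q) ((\b.(\c.b)) (\d.(\e.((d e) e)))))
  Redex: ((\b.(\c.b)) (\d.(\e.((d e) e))))
Total redexes: 1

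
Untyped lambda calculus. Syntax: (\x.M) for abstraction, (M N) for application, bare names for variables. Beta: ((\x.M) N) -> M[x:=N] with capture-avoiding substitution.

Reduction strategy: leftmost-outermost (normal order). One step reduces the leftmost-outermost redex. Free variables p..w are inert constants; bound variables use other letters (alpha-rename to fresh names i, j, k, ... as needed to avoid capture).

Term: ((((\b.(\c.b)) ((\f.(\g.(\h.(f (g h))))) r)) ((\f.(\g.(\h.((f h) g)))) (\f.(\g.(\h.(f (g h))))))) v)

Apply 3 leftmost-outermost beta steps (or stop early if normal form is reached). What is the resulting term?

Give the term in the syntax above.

Step 0: ((((\b.(\c.b)) ((\f.(\g.(\h.(f (g h))))) r)) ((\f.(\g.(\h.((f h) g)))) (\f.(\g.(\h.(f (g h))))))) v)
Step 1: (((\c.((\f.(\g.(\h.(f (g h))))) r)) ((\f.(\g.(\h.((f h) g)))) (\f.(\g.(\h.(f (g h))))))) v)
Step 2: (((\f.(\g.(\h.(f (g h))))) r) v)
Step 3: ((\g.(\h.(r (g h)))) v)

Answer: ((\g.(\h.(r (g h)))) v)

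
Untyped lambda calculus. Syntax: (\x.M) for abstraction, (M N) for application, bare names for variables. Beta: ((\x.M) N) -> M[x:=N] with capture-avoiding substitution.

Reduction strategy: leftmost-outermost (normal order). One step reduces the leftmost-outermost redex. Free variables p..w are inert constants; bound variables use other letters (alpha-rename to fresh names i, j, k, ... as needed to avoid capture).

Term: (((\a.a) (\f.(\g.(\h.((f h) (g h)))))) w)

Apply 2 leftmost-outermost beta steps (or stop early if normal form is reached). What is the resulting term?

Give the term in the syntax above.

Step 0: (((\a.a) (\f.(\g.(\h.((f h) (g h)))))) w)
Step 1: ((\f.(\g.(\h.((f h) (g h))))) w)
Step 2: (\g.(\h.((w h) (g h))))

Answer: (\g.(\h.((w h) (g h))))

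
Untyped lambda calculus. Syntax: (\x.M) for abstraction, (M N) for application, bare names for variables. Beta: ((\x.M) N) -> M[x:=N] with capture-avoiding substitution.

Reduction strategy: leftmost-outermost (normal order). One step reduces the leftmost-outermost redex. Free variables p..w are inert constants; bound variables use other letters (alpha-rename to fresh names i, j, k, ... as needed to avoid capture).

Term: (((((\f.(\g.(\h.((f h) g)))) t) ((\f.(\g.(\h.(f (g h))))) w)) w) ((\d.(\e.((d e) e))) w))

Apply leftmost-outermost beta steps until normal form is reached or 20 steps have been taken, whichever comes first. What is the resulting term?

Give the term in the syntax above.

Answer: (((t w) (\g.(\h.(w (g h))))) (\e.((w e) e)))

Derivation:
Step 0: (((((\f.(\g.(\h.((f h) g)))) t) ((\f.(\g.(\h.(f (g h))))) w)) w) ((\d.(\e.((d e) e))) w))
Step 1: ((((\g.(\h.((t h) g))) ((\f.(\g.(\h.(f (g h))))) w)) w) ((\d.(\e.((d e) e))) w))
Step 2: (((\h.((t h) ((\f.(\g.(\h.(f (g h))))) w))) w) ((\d.(\e.((d e) e))) w))
Step 3: (((t w) ((\f.(\g.(\h.(f (g h))))) w)) ((\d.(\e.((d e) e))) w))
Step 4: (((t w) (\g.(\h.(w (g h))))) ((\d.(\e.((d e) e))) w))
Step 5: (((t w) (\g.(\h.(w (g h))))) (\e.((w e) e)))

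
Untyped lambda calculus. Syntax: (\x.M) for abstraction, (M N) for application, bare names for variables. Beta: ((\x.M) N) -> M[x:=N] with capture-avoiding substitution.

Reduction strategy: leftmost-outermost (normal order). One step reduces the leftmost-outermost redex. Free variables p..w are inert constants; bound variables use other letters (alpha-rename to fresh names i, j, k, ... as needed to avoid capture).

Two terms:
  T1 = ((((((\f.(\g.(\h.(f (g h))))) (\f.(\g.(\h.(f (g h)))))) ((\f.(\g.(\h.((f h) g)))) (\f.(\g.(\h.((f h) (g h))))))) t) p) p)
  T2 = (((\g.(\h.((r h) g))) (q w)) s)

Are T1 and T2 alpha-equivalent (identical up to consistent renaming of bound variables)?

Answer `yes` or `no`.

Answer: no

Derivation:
Term 1: ((((((\f.(\g.(\h.(f (g h))))) (\f.(\g.(\h.(f (g h)))))) ((\f.(\g.(\h.((f h) g)))) (\f.(\g.(\h.((f h) (g h))))))) t) p) p)
Term 2: (((\g.(\h.((r h) g))) (q w)) s)
Alpha-equivalence: compare structure up to binder renaming.
Result: False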